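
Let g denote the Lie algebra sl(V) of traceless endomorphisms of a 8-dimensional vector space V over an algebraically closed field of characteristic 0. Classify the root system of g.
This is sl(8), which has dimension 8^2 - 1 = 63 and rank 8 - 1 = 7 (a Cartan subalgebra is the diagonal traceless matrices). In the classification of classical Lie algebras, the special linear algebra sl(n+1) has type A_n; here n = 7, so the Dynkin diagram is a chain of 7 nodes with single edges (A_7). Hence the type is A_7.

A_7 (sl(8))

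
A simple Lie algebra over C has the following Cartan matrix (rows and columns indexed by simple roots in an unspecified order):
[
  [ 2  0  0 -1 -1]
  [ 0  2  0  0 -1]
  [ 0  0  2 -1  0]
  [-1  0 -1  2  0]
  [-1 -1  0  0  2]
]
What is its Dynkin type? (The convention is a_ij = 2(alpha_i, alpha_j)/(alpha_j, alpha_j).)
A_5

The matrix has rank 5 with 2's on the diagonal. Reading the off-diagonal entries as Dynkin edges (a single edge where a_ij = a_ji = -1; a double or triple edge where a_ij * a_ji = 2 or 3), the diagram is a chain of 5 nodes with single edges (A_5). One simple-root ordering that puts it in standard form is (alpha_3, alpha_4, alpha_1, alpha_5, alpha_2). So the algebra is type A_5, i.e. sl(6).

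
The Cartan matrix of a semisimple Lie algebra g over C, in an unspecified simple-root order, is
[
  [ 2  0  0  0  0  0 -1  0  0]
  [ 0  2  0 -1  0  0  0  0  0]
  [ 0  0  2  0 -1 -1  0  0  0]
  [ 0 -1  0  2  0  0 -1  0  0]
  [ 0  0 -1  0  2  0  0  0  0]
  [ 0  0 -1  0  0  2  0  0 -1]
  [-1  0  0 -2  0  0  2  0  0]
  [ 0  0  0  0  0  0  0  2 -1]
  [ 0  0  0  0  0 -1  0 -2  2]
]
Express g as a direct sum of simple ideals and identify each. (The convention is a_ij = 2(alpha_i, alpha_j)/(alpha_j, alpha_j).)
B_5 + F_4

The diagram associated to this matrix has two connected components: the simple roots {alpha_3, alpha_5, alpha_6, alpha_8, alpha_9} form a chain of 5 nodes with a double edge at one end; the terminal node there is the unique short simple root (B_5), and {alpha_1, alpha_2, alpha_4, alpha_7} form a chain of 4 nodes with a double edge between the middle two (F_4). A semisimple Lie algebra decomposes uniquely as the direct sum of simple ideals, one per connected component of its Dynkin diagram, so g ≅ B_5 ⊕ F_4 (dimension 55 + 52 = 107).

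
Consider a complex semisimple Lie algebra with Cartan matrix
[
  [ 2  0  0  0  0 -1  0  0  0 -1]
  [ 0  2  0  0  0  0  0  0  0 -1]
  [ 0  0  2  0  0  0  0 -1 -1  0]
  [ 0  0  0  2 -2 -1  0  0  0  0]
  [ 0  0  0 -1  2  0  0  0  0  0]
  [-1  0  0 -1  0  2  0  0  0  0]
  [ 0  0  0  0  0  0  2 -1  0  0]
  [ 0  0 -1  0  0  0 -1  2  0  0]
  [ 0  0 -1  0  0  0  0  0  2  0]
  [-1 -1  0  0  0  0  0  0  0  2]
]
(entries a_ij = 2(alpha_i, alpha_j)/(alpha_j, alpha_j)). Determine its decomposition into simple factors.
The diagram associated to this matrix has two connected components: the simple roots {alpha_3, alpha_7, alpha_8, alpha_9} form a chain of 4 nodes with single edges (A_4), and {alpha_1, alpha_2, alpha_4, alpha_5, alpha_6, alpha_10} form a chain of 6 nodes with a double edge at one end; the terminal node there is the unique short simple root (B_6). A semisimple Lie algebra decomposes uniquely as the direct sum of simple ideals, one per connected component of its Dynkin diagram, so g ≅ A_4 ⊕ B_6 (dimension 24 + 78 = 102).

A_4 (sl(5)) ⊕ B_6 (so(13))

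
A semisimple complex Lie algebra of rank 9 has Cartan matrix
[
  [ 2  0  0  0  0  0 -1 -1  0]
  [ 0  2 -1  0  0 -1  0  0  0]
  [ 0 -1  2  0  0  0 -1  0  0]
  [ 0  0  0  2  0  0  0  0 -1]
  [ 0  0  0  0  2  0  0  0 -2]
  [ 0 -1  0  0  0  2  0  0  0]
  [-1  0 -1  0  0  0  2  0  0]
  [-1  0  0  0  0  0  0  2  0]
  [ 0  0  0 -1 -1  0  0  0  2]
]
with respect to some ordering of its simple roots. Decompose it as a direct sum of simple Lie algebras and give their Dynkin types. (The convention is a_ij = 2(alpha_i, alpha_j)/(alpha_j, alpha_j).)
type A_6 + type C_3

The diagram associated to this matrix has two connected components: the simple roots {alpha_1, alpha_2, alpha_3, alpha_6, alpha_7, alpha_8} form a chain of 6 nodes with single edges (A_6), and {alpha_4, alpha_5, alpha_9} form a chain of 3 nodes with a double edge at one end; the terminal node there is the unique long simple root (C_3). A semisimple Lie algebra decomposes uniquely as the direct sum of simple ideals, one per connected component of its Dynkin diagram, so g ≅ A_6 ⊕ C_3 (dimension 48 + 21 = 69).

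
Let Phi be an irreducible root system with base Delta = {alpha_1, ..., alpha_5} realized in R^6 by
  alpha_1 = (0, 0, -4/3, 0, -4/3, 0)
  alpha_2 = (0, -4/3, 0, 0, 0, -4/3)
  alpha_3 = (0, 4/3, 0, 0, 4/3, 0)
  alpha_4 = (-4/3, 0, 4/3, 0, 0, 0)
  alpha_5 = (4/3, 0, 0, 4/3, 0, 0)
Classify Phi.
Compute the Cartan integers a_ij = 2(alpha_i, alpha_j)/(alpha_j, alpha_j); the resulting 5x5 Cartan matrix is
[[2, 0, -1, -1, 0], [0, 2, -1, 0, 0], [-1, -1, 2, 0, 0], [-1, 0, 0, 2, -1], [0, 0, 0, -1, 2]].
All simple roots have the same length, so the diagram is simply laced. The associated Dynkin diagram is a chain of 5 nodes with single edges (A_5), so the type is A_5 (the algebra sl(6)).

type A_5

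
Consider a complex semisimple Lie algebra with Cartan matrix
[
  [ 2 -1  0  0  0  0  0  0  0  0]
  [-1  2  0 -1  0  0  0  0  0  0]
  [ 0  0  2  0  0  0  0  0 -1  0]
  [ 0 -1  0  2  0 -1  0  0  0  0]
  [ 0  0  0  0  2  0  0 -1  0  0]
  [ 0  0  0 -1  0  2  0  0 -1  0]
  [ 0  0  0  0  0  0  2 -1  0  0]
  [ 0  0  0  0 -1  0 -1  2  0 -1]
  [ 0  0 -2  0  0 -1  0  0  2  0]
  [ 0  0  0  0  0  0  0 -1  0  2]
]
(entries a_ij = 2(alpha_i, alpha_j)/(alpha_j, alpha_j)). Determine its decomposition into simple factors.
The diagram associated to this matrix has two connected components: the simple roots {alpha_1, alpha_2, alpha_3, alpha_4, alpha_6, alpha_9} form a chain of 6 nodes with a double edge at one end; the terminal node there is the unique short simple root (B_6), and {alpha_5, alpha_7, alpha_8, alpha_10} form a chain of 2 nodes with a fork of two nodes at one end (D_4). A semisimple Lie algebra decomposes uniquely as the direct sum of simple ideals, one per connected component of its Dynkin diagram, so g ≅ B_6 ⊕ D_4 (dimension 78 + 28 = 106).

type B_6 ⊕ type D_4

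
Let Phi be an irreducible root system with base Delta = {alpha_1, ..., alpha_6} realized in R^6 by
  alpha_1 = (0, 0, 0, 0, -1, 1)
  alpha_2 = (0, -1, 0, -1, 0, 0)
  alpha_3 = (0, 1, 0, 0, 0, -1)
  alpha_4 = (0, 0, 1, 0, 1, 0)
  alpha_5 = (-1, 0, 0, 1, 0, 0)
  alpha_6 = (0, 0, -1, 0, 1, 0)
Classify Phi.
D_6

Compute the Cartan integers a_ij = 2(alpha_i, alpha_j)/(alpha_j, alpha_j); the resulting 6x6 Cartan matrix is
[[2, 0, -1, -1, 0, -1], [0, 2, -1, 0, -1, 0], [-1, -1, 2, 0, 0, 0], [-1, 0, 0, 2, 0, 0], [0, -1, 0, 0, 2, 0], [-1, 0, 0, 0, 0, 2]].
All simple roots have the same length, so the diagram is simply laced. The associated Dynkin diagram is a chain of 4 nodes with a fork of two nodes at one end (D_6), so the type is D_6 (the algebra so(12)).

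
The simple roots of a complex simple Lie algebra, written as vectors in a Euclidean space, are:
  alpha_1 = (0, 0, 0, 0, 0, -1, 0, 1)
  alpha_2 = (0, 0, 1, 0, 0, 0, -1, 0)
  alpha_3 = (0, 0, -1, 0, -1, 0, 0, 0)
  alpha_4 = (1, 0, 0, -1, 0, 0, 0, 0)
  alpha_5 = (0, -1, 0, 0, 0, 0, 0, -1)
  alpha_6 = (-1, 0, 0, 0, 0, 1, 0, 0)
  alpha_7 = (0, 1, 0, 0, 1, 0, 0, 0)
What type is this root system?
Compute the Cartan integers a_ij = 2(alpha_i, alpha_j)/(alpha_j, alpha_j); the resulting 7x7 Cartan matrix is
[[2, 0, 0, 0, -1, -1, 0], [0, 2, -1, 0, 0, 0, 0], [0, -1, 2, 0, 0, 0, -1], [0, 0, 0, 2, 0, -1, 0], [-1, 0, 0, 0, 2, 0, -1], [-1, 0, 0, -1, 0, 2, 0], [0, 0, -1, 0, -1, 0, 2]].
All simple roots have the same length, so the diagram is simply laced. The associated Dynkin diagram is a chain of 7 nodes with single edges (A_7), so the type is A_7 (the algebra sl(8)).

type A_7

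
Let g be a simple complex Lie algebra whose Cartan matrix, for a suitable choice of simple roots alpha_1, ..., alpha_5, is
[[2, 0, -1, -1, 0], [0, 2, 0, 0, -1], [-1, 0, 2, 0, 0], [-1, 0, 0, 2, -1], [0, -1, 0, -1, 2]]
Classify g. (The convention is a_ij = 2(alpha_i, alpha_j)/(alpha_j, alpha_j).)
type A_5

The matrix has rank 5 with 2's on the diagonal. Reading the off-diagonal entries as Dynkin edges (a single edge where a_ij = a_ji = -1; a double or triple edge where a_ij * a_ji = 2 or 3), the diagram is a chain of 5 nodes with single edges (A_5). One simple-root ordering that puts it in standard form is (alpha_3, alpha_1, alpha_4, alpha_5, alpha_2). So the algebra is type A_5, i.e. sl(6).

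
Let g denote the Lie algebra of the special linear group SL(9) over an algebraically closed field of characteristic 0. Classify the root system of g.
This is sl(9), which has dimension 9^2 - 1 = 80 and rank 9 - 1 = 8 (a Cartan subalgebra is the diagonal traceless matrices). In the classification of classical Lie algebras, the special linear algebra sl(n+1) has type A_n; here n = 8, so the Dynkin diagram is a chain of 8 nodes with single edges (A_8). Hence the type is A_8.

A8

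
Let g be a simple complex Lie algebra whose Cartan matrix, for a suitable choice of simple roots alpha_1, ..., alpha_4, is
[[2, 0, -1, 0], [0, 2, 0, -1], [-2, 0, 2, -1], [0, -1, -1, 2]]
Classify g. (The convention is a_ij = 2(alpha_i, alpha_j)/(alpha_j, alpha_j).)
B_4 (so(9))

The matrix has rank 4 with 2's on the diagonal. Reading the off-diagonal entries as Dynkin edges (a single edge where a_ij = a_ji = -1; a double or triple edge where a_ij * a_ji = 2 or 3), the diagram is a chain of 4 nodes with a double edge at one end; the terminal node there is the unique short simple root (B_4). One simple-root ordering that puts it in standard form is (alpha_2, alpha_4, alpha_3, alpha_1). So the algebra is type B_4, i.e. so(9).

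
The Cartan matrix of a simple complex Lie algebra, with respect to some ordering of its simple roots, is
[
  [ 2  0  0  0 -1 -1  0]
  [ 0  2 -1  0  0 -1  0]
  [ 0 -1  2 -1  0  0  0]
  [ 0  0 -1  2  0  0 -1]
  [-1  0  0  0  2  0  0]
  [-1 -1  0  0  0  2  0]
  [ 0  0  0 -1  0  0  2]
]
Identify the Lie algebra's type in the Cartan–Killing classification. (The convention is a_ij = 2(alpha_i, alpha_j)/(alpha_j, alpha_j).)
The matrix has rank 7 with 2's on the diagonal. Reading the off-diagonal entries as Dynkin edges (a single edge where a_ij = a_ji = -1; a double or triple edge where a_ij * a_ji = 2 or 3), the diagram is a chain of 7 nodes with single edges (A_7). One simple-root ordering that puts it in standard form is (alpha_5, alpha_1, alpha_6, alpha_2, alpha_3, alpha_4, alpha_7). So the algebra is type A_7, i.e. sl(8).

A_7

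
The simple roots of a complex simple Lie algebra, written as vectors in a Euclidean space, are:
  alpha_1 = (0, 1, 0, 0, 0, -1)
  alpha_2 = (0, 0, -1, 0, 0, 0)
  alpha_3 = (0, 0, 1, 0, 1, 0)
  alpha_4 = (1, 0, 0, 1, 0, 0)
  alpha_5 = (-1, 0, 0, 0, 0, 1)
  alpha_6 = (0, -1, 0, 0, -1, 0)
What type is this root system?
Compute the Cartan integers a_ij = 2(alpha_i, alpha_j)/(alpha_j, alpha_j); the resulting 6x6 Cartan matrix is
[[2, 0, 0, 0, -1, -1], [0, 2, -1, 0, 0, 0], [0, -2, 2, 0, 0, -1], [0, 0, 0, 2, -1, 0], [-1, 0, 0, -1, 2, 0], [-1, 0, -1, 0, 0, 2]].
The roots have two lengths (squared-length ratio 2:1); the short ones are alpha_{2}. The associated Dynkin diagram is a chain of 6 nodes with a double edge at one end; the terminal node there is the unique short simple root (B_6), so the type is B_6 (the algebra so(13)).

B_6 (so(13))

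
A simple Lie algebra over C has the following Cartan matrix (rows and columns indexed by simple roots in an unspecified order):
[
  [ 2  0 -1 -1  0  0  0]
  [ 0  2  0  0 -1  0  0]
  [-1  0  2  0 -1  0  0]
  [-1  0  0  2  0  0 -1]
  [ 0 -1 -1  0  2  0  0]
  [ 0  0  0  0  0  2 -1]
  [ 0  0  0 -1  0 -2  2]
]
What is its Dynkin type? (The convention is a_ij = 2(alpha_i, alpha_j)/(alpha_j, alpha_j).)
The matrix has rank 7 with 2's on the diagonal. Reading the off-diagonal entries as Dynkin edges (a single edge where a_ij = a_ji = -1; a double or triple edge where a_ij * a_ji = 2 or 3), the diagram is a chain of 7 nodes with a double edge at one end; the terminal node there is the unique short simple root (B_7). One simple-root ordering that puts it in standard form is (alpha_2, alpha_5, alpha_3, alpha_1, alpha_4, alpha_7, alpha_6). So the algebra is type B_7, i.e. so(15).

type B_7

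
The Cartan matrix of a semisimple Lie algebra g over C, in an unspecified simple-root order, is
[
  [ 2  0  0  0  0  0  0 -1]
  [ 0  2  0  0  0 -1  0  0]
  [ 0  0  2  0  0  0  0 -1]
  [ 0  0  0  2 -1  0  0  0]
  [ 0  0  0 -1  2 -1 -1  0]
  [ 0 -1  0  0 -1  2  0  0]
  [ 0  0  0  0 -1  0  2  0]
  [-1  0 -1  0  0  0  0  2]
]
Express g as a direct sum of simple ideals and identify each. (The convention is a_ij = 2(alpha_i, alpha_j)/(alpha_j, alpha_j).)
The diagram associated to this matrix has two connected components: the simple roots {alpha_1, alpha_3, alpha_8} form a chain of 3 nodes with single edges (A_3), and {alpha_2, alpha_4, alpha_5, alpha_6, alpha_7} form a chain of 3 nodes with a fork of two nodes at one end (D_5). A semisimple Lie algebra decomposes uniquely as the direct sum of simple ideals, one per connected component of its Dynkin diagram, so g ≅ A_3 ⊕ D_5 (dimension 15 + 45 = 60).

A_3 ⊕ D_5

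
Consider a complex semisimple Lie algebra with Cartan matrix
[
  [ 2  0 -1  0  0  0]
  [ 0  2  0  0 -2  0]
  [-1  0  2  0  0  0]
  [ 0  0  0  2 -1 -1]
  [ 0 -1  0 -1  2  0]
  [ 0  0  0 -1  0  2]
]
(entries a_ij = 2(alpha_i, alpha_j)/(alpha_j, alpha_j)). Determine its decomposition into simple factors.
A2 + C4

The diagram associated to this matrix has two connected components: the simple roots {alpha_1, alpha_3} form a chain of 2 nodes with single edges (A_2), and {alpha_2, alpha_4, alpha_5, alpha_6} form a chain of 4 nodes with a double edge at one end; the terminal node there is the unique long simple root (C_4). A semisimple Lie algebra decomposes uniquely as the direct sum of simple ideals, one per connected component of its Dynkin diagram, so g ≅ A_2 ⊕ C_4 (dimension 8 + 36 = 44).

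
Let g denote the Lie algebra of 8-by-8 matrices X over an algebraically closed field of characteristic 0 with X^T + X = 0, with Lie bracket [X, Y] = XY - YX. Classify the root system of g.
D_4

This is so(8) with 8 even, which has dimension 8(8-1)/2 = 28 and rank 8/2 = 4. In the classification of classical Lie algebras, the orthogonal algebra so(2n) in an even number of variables has type D_n; here n = 4, so the Dynkin diagram is a chain of 2 nodes with a fork of two nodes at one end (D_4). Hence the type is D_4.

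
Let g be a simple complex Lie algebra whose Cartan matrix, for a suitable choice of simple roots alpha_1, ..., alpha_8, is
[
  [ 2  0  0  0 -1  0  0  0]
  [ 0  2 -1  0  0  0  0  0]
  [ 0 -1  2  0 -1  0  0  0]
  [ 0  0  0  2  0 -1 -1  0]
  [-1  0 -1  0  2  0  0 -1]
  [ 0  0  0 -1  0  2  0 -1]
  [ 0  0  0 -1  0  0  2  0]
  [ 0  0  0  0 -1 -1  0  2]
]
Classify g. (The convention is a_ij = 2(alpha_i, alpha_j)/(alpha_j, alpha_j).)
The matrix has rank 8 with 2's on the diagonal. Reading the off-diagonal entries as Dynkin edges (a single edge where a_ij = a_ji = -1; a double or triple edge where a_ij * a_ji = 2 or 3), the diagram is a chain of 7 nodes with one extra node attached to the third node from one end (E_8). One simple-root ordering that puts it in standard form is (alpha_2, alpha_1, alpha_3, alpha_5, alpha_8, alpha_6, alpha_4, alpha_7). So the algebra is type E_8.

E_8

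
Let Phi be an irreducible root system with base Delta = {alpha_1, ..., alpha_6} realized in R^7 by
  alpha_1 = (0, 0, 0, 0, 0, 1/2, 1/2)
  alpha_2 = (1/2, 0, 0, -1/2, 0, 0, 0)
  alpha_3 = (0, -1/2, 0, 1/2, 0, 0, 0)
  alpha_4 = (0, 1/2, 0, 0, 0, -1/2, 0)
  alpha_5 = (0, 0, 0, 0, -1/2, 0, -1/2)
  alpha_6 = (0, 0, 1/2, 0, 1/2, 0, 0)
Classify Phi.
Compute the Cartan integers a_ij = 2(alpha_i, alpha_j)/(alpha_j, alpha_j); the resulting 6x6 Cartan matrix is
[[2, 0, 0, -1, -1, 0], [0, 2, -1, 0, 0, 0], [0, -1, 2, -1, 0, 0], [-1, 0, -1, 2, 0, 0], [-1, 0, 0, 0, 2, -1], [0, 0, 0, 0, -1, 2]].
All simple roots have the same length, so the diagram is simply laced. The associated Dynkin diagram is a chain of 6 nodes with single edges (A_6), so the type is A_6 (the algebra sl(7)).

A_6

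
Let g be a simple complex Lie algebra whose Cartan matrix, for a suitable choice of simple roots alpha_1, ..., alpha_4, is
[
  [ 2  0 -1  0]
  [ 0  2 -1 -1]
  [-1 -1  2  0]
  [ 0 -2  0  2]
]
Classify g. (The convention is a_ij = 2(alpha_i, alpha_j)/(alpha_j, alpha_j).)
The matrix has rank 4 with 2's on the diagonal. Reading the off-diagonal entries as Dynkin edges (a single edge where a_ij = a_ji = -1; a double or triple edge where a_ij * a_ji = 2 or 3), the diagram is a chain of 4 nodes with a double edge at one end; the terminal node there is the unique long simple root (C_4). One simple-root ordering that puts it in standard form is (alpha_1, alpha_3, alpha_2, alpha_4). So the algebra is type C_4, i.e. sp(8).

type C_4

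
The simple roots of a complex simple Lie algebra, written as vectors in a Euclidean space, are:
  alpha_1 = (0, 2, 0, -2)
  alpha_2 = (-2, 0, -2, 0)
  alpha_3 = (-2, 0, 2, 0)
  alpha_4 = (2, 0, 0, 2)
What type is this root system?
Compute the Cartan integers a_ij = 2(alpha_i, alpha_j)/(alpha_j, alpha_j); the resulting 4x4 Cartan matrix is
[[2, 0, 0, -1], [0, 2, 0, -1], [0, 0, 2, -1], [-1, -1, -1, 2]].
All simple roots have the same length, so the diagram is simply laced. The associated Dynkin diagram is a chain of 2 nodes with a fork of two nodes at one end (D_4), so the type is D_4 (the algebra so(8)).

D_4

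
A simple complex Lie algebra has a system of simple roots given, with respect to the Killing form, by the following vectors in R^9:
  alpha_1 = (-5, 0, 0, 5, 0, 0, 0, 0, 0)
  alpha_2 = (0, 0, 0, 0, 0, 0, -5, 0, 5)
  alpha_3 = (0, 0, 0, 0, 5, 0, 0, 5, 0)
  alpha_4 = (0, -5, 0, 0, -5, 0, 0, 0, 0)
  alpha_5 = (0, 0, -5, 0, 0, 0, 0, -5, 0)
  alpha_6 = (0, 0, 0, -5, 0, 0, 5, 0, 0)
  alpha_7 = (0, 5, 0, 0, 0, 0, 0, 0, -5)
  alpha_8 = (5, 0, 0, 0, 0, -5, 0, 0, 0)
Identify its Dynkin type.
A_8

Compute the Cartan integers a_ij = 2(alpha_i, alpha_j)/(alpha_j, alpha_j); the resulting 8x8 Cartan matrix is
[[2, 0, 0, 0, 0, -1, 0, -1], [0, 2, 0, 0, 0, -1, -1, 0], [0, 0, 2, -1, -1, 0, 0, 0], [0, 0, -1, 2, 0, 0, -1, 0], [0, 0, -1, 0, 2, 0, 0, 0], [-1, -1, 0, 0, 0, 2, 0, 0], [0, -1, 0, -1, 0, 0, 2, 0], [-1, 0, 0, 0, 0, 0, 0, 2]].
All simple roots have the same length, so the diagram is simply laced. The associated Dynkin diagram is a chain of 8 nodes with single edges (A_8), so the type is A_8 (the algebra sl(9)).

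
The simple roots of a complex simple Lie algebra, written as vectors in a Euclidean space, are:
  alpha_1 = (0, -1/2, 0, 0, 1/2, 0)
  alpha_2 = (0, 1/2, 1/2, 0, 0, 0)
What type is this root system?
A_2

Compute the Cartan integers a_ij = 2(alpha_i, alpha_j)/(alpha_j, alpha_j); the resulting 2x2 Cartan matrix is
[[2, -1], [-1, 2]].
All simple roots have the same length, so the diagram is simply laced. The associated Dynkin diagram is a chain of 2 nodes with single edges (A_2), so the type is A_2 (the algebra sl(3)).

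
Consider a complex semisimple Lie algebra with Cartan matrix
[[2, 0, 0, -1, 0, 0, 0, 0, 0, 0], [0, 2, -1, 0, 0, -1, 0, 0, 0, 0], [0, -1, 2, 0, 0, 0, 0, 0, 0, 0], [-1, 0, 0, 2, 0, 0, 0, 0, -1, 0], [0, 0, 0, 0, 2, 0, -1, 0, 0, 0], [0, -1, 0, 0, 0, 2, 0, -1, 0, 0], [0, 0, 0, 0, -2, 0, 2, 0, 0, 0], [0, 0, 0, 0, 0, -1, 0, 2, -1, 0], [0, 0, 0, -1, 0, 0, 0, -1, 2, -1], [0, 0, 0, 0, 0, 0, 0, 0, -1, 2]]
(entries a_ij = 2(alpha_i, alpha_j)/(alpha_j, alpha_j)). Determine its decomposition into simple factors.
The diagram associated to this matrix has two connected components: the simple roots {alpha_5, alpha_7} form a chain of 2 nodes with a double edge at one end; the terminal node there is the unique short simple root (B_2), and {alpha_1, alpha_2, alpha_3, alpha_4, alpha_6, alpha_8, alpha_9, alpha_10} form a chain of 7 nodes with one extra node attached to the third node from one end (E_8). A semisimple Lie algebra decomposes uniquely as the direct sum of simple ideals, one per connected component of its Dynkin diagram, so g ≅ B_2 ⊕ E_8 (dimension 10 + 248 = 258).

type B_2 + type E_8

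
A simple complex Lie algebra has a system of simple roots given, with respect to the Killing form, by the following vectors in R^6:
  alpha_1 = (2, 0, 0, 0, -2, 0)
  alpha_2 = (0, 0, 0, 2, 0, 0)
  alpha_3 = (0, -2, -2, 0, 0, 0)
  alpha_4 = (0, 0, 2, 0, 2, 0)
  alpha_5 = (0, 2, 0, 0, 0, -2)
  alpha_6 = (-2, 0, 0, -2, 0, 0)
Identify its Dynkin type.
B_6

Compute the Cartan integers a_ij = 2(alpha_i, alpha_j)/(alpha_j, alpha_j); the resulting 6x6 Cartan matrix is
[[2, 0, 0, -1, 0, -1], [0, 2, 0, 0, 0, -1], [0, 0, 2, -1, -1, 0], [-1, 0, -1, 2, 0, 0], [0, 0, -1, 0, 2, 0], [-1, -2, 0, 0, 0, 2]].
The roots have two lengths (squared-length ratio 2:1); the short ones are alpha_{2}. The associated Dynkin diagram is a chain of 6 nodes with a double edge at one end; the terminal node there is the unique short simple root (B_6), so the type is B_6 (the algebra so(13)).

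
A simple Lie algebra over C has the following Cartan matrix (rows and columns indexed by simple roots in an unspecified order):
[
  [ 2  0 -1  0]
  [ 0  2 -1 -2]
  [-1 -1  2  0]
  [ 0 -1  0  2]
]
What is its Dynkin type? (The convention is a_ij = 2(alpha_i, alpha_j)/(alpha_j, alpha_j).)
B_4 (so(9))

The matrix has rank 4 with 2's on the diagonal. Reading the off-diagonal entries as Dynkin edges (a single edge where a_ij = a_ji = -1; a double or triple edge where a_ij * a_ji = 2 or 3), the diagram is a chain of 4 nodes with a double edge at one end; the terminal node there is the unique short simple root (B_4). One simple-root ordering that puts it in standard form is (alpha_1, alpha_3, alpha_2, alpha_4). So the algebra is type B_4, i.e. so(9).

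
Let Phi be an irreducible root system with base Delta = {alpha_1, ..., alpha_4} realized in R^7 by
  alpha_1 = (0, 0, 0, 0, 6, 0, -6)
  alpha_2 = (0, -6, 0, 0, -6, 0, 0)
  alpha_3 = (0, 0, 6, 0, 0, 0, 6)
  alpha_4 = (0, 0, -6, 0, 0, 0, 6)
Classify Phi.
D_4 (so(8))

Compute the Cartan integers a_ij = 2(alpha_i, alpha_j)/(alpha_j, alpha_j); the resulting 4x4 Cartan matrix is
[[2, -1, -1, -1], [-1, 2, 0, 0], [-1, 0, 2, 0], [-1, 0, 0, 2]].
All simple roots have the same length, so the diagram is simply laced. The associated Dynkin diagram is a chain of 2 nodes with a fork of two nodes at one end (D_4), so the type is D_4 (the algebra so(8)).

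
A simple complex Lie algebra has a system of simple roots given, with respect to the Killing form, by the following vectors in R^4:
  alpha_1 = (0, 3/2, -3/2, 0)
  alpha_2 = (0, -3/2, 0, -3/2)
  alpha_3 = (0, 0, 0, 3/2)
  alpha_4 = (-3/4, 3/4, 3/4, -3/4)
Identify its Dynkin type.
F_4

Compute the Cartan integers a_ij = 2(alpha_i, alpha_j)/(alpha_j, alpha_j); the resulting 4x4 Cartan matrix is
[[2, -1, 0, 0], [-1, 2, -2, 0], [0, -1, 2, -1], [0, 0, -1, 2]].
The roots have two lengths (squared-length ratio 2:1); the short ones are alpha_{3,4}. The associated Dynkin diagram is a chain of 4 nodes with a double edge between the middle two (F_4), so the type is F_4.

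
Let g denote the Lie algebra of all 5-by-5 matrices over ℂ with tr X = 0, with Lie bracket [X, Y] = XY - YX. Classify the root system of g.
A_4 (sl(5))

This is sl(5), which has dimension 5^2 - 1 = 24 and rank 5 - 1 = 4 (a Cartan subalgebra is the diagonal traceless matrices). In the classification of classical Lie algebras, the special linear algebra sl(n+1) has type A_n; here n = 4, so the Dynkin diagram is a chain of 4 nodes with single edges (A_4). Hence the type is A_4.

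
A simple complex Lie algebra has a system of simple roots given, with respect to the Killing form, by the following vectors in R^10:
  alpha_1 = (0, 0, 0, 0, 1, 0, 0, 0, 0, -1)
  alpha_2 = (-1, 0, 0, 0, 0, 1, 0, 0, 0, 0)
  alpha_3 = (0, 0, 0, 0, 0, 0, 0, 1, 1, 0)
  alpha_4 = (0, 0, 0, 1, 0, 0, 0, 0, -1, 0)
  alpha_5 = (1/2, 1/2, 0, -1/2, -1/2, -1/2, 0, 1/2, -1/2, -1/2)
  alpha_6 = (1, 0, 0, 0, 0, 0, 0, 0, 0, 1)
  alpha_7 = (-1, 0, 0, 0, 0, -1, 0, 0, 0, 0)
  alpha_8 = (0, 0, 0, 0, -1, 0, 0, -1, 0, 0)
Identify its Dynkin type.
E_8

Compute the Cartan integers a_ij = 2(alpha_i, alpha_j)/(alpha_j, alpha_j); the resulting 8x8 Cartan matrix is
[[2, 0, 0, 0, 0, -1, 0, -1], [0, 2, 0, 0, -1, -1, 0, 0], [0, 0, 2, -1, 0, 0, 0, -1], [0, 0, -1, 2, 0, 0, 0, 0], [0, -1, 0, 0, 2, 0, 0, 0], [-1, -1, 0, 0, 0, 2, -1, 0], [0, 0, 0, 0, 0, -1, 2, 0], [-1, 0, -1, 0, 0, 0, 0, 2]].
All simple roots have the same length, so the diagram is simply laced. The associated Dynkin diagram is a chain of 7 nodes with one extra node attached to the third node from one end (E_8), so the type is E_8.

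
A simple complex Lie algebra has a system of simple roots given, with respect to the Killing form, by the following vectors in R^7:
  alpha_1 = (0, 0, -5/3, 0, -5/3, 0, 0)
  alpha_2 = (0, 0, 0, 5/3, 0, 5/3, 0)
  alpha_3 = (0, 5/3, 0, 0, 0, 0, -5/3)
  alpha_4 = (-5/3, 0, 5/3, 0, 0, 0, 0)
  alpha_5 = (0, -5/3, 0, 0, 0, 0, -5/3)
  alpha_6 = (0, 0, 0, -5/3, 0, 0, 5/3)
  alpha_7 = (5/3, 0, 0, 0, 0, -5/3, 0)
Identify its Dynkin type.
D_7

Compute the Cartan integers a_ij = 2(alpha_i, alpha_j)/(alpha_j, alpha_j); the resulting 7x7 Cartan matrix is
[[2, 0, 0, -1, 0, 0, 0], [0, 2, 0, 0, 0, -1, -1], [0, 0, 2, 0, 0, -1, 0], [-1, 0, 0, 2, 0, 0, -1], [0, 0, 0, 0, 2, -1, 0], [0, -1, -1, 0, -1, 2, 0], [0, -1, 0, -1, 0, 0, 2]].
All simple roots have the same length, so the diagram is simply laced. The associated Dynkin diagram is a chain of 5 nodes with a fork of two nodes at one end (D_7), so the type is D_7 (the algebra so(14)).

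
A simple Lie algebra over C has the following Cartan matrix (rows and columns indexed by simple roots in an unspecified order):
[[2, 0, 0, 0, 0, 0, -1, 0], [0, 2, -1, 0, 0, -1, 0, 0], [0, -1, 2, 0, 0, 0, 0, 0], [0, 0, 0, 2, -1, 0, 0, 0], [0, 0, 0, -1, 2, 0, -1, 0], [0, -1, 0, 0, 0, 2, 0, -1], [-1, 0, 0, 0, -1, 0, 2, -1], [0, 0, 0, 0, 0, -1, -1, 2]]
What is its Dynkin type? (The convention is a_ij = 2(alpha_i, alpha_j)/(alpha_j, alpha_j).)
E8

The matrix has rank 8 with 2's on the diagonal. Reading the off-diagonal entries as Dynkin edges (a single edge where a_ij = a_ji = -1; a double or triple edge where a_ij * a_ji = 2 or 3), the diagram is a chain of 7 nodes with one extra node attached to the third node from one end (E_8). One simple-root ordering that puts it in standard form is (alpha_4, alpha_1, alpha_5, alpha_7, alpha_8, alpha_6, alpha_2, alpha_3). So the algebra is type E_8.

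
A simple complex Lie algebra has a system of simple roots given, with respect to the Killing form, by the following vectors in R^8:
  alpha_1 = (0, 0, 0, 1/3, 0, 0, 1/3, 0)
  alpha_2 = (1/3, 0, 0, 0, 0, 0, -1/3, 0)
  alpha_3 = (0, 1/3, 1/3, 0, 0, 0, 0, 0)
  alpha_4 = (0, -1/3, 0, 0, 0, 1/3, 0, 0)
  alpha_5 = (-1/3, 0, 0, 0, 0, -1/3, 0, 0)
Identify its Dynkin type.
type A_5

Compute the Cartan integers a_ij = 2(alpha_i, alpha_j)/(alpha_j, alpha_j); the resulting 5x5 Cartan matrix is
[[2, -1, 0, 0, 0], [-1, 2, 0, 0, -1], [0, 0, 2, -1, 0], [0, 0, -1, 2, -1], [0, -1, 0, -1, 2]].
All simple roots have the same length, so the diagram is simply laced. The associated Dynkin diagram is a chain of 5 nodes with single edges (A_5), so the type is A_5 (the algebra sl(6)).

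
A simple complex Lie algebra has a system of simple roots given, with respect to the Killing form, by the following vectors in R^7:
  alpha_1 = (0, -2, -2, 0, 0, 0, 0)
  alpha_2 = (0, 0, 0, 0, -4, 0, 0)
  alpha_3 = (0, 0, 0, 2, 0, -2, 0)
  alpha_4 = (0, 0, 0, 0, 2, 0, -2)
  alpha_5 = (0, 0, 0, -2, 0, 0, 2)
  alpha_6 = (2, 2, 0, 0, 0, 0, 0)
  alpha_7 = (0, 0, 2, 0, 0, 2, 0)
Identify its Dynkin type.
C_7 (sp(14))

Compute the Cartan integers a_ij = 2(alpha_i, alpha_j)/(alpha_j, alpha_j); the resulting 7x7 Cartan matrix is
[[2, 0, 0, 0, 0, -1, -1], [0, 2, 0, -2, 0, 0, 0], [0, 0, 2, 0, -1, 0, -1], [0, -1, 0, 2, -1, 0, 0], [0, 0, -1, -1, 2, 0, 0], [-1, 0, 0, 0, 0, 2, 0], [-1, 0, -1, 0, 0, 0, 2]].
The roots have two lengths (squared-length ratio 2:1); the short ones are alpha_{1,3,4,5,6,7}. The associated Dynkin diagram is a chain of 7 nodes with a double edge at one end; the terminal node there is the unique long simple root (C_7), so the type is C_7 (the algebra sp(14)).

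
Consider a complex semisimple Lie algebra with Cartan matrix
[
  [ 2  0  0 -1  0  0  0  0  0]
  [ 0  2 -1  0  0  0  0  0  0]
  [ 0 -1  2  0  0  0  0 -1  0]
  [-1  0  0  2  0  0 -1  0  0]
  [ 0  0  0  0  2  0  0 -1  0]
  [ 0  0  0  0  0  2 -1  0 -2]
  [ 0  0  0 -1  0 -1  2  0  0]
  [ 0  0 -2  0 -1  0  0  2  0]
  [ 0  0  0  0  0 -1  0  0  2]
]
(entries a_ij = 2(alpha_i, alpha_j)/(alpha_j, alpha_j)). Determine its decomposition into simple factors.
The diagram associated to this matrix has two connected components: the simple roots {alpha_1, alpha_4, alpha_6, alpha_7, alpha_9} form a chain of 5 nodes with a double edge at one end; the terminal node there is the unique short simple root (B_5), and {alpha_2, alpha_3, alpha_5, alpha_8} form a chain of 4 nodes with a double edge between the middle two (F_4). A semisimple Lie algebra decomposes uniquely as the direct sum of simple ideals, one per connected component of its Dynkin diagram, so g ≅ B_5 ⊕ F_4 (dimension 55 + 52 = 107).

type B_5 + type F_4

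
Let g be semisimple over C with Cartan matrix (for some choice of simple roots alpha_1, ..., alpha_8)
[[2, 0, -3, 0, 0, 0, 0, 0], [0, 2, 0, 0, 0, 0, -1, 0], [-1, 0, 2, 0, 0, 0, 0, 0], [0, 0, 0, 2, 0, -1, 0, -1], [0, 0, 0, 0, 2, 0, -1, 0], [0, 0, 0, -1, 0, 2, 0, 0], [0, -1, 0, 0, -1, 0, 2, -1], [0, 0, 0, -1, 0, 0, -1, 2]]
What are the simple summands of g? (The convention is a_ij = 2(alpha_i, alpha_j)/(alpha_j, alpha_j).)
The diagram associated to this matrix has two connected components: the simple roots {alpha_2, alpha_4, alpha_5, alpha_6, alpha_7, alpha_8} form a chain of 4 nodes with a fork of two nodes at one end (D_6), and {alpha_1, alpha_3} form two nodes joined by a triple edge (G_2). A semisimple Lie algebra decomposes uniquely as the direct sum of simple ideals, one per connected component of its Dynkin diagram, so g ≅ D_6 ⊕ G_2 (dimension 66 + 14 = 80).

D_6 ⊕ G_2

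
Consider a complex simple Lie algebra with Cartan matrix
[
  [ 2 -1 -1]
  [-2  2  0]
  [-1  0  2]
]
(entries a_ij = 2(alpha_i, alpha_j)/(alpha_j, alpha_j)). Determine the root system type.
C_3 (sp(6))

The matrix has rank 3 with 2's on the diagonal. Reading the off-diagonal entries as Dynkin edges (a single edge where a_ij = a_ji = -1; a double or triple edge where a_ij * a_ji = 2 or 3), the diagram is a chain of 3 nodes with a double edge at one end; the terminal node there is the unique long simple root (C_3). One simple-root ordering that puts it in standard form is (alpha_3, alpha_1, alpha_2). So the algebra is type C_3, i.e. sp(6).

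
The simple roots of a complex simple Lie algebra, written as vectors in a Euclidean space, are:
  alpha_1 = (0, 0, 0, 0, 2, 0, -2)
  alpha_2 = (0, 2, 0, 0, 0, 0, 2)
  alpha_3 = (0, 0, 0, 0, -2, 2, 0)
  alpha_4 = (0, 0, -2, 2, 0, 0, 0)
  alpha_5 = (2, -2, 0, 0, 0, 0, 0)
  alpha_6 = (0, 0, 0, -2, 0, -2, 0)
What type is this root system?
Compute the Cartan integers a_ij = 2(alpha_i, alpha_j)/(alpha_j, alpha_j); the resulting 6x6 Cartan matrix is
[[2, -1, -1, 0, 0, 0], [-1, 2, 0, 0, -1, 0], [-1, 0, 2, 0, 0, -1], [0, 0, 0, 2, 0, -1], [0, -1, 0, 0, 2, 0], [0, 0, -1, -1, 0, 2]].
All simple roots have the same length, so the diagram is simply laced. The associated Dynkin diagram is a chain of 6 nodes with single edges (A_6), so the type is A_6 (the algebra sl(7)).

A6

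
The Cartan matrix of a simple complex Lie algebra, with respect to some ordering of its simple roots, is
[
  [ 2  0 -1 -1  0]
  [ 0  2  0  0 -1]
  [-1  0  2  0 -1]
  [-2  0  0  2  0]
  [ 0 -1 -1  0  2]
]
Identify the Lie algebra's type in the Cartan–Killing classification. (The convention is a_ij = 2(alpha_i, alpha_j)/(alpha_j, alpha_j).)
The matrix has rank 5 with 2's on the diagonal. Reading the off-diagonal entries as Dynkin edges (a single edge where a_ij = a_ji = -1; a double or triple edge where a_ij * a_ji = 2 or 3), the diagram is a chain of 5 nodes with a double edge at one end; the terminal node there is the unique long simple root (C_5). One simple-root ordering that puts it in standard form is (alpha_2, alpha_5, alpha_3, alpha_1, alpha_4). So the algebra is type C_5, i.e. sp(10).

type C_5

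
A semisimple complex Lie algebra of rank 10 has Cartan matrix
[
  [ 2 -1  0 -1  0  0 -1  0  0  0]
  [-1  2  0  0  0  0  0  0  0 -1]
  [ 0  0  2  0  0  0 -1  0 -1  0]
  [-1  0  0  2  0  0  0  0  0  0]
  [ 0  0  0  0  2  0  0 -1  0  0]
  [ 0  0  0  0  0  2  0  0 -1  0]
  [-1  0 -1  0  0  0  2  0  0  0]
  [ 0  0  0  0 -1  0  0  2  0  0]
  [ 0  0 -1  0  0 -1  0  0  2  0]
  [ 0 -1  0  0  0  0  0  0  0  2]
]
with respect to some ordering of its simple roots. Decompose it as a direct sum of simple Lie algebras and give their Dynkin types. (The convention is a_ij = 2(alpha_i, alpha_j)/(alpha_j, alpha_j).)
A_2 ⊕ E_8

The diagram associated to this matrix has two connected components: the simple roots {alpha_5, alpha_8} form a chain of 2 nodes with single edges (A_2), and {alpha_1, alpha_2, alpha_3, alpha_4, alpha_6, alpha_7, alpha_9, alpha_10} form a chain of 7 nodes with one extra node attached to the third node from one end (E_8). A semisimple Lie algebra decomposes uniquely as the direct sum of simple ideals, one per connected component of its Dynkin diagram, so g ≅ A_2 ⊕ E_8 (dimension 8 + 248 = 256).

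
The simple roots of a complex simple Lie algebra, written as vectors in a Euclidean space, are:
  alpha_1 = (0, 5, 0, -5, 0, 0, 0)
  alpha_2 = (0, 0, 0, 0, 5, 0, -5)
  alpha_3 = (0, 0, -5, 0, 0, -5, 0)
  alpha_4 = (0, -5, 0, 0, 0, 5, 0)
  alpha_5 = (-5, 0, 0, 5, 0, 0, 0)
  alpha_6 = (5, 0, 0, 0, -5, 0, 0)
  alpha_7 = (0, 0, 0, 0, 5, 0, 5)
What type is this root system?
Compute the Cartan integers a_ij = 2(alpha_i, alpha_j)/(alpha_j, alpha_j); the resulting 7x7 Cartan matrix is
[[2, 0, 0, -1, -1, 0, 0], [0, 2, 0, 0, 0, -1, 0], [0, 0, 2, -1, 0, 0, 0], [-1, 0, -1, 2, 0, 0, 0], [-1, 0, 0, 0, 2, -1, 0], [0, -1, 0, 0, -1, 2, -1], [0, 0, 0, 0, 0, -1, 2]].
All simple roots have the same length, so the diagram is simply laced. The associated Dynkin diagram is a chain of 5 nodes with a fork of two nodes at one end (D_7), so the type is D_7 (the algebra so(14)).

D_7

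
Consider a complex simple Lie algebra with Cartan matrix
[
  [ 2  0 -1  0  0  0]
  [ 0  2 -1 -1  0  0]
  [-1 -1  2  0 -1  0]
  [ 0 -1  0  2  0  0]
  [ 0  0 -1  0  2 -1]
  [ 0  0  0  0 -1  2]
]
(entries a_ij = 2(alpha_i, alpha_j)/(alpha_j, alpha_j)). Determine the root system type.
The matrix has rank 6 with 2's on the diagonal. Reading the off-diagonal entries as Dynkin edges (a single edge where a_ij = a_ji = -1; a double or triple edge where a_ij * a_ji = 2 or 3), the diagram is a chain of 5 nodes with one extra node attached to the third node from one end (E_6). One simple-root ordering that puts it in standard form is (alpha_6, alpha_1, alpha_5, alpha_3, alpha_2, alpha_4). So the algebra is type E_6.

E_6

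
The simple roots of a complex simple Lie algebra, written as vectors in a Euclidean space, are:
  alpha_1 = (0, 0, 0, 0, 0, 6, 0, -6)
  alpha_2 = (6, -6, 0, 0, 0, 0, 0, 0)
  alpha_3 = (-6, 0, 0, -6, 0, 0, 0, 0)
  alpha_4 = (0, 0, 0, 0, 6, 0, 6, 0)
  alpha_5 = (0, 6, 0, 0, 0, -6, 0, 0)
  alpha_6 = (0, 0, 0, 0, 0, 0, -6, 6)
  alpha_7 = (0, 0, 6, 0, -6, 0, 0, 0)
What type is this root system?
Compute the Cartan integers a_ij = 2(alpha_i, alpha_j)/(alpha_j, alpha_j); the resulting 7x7 Cartan matrix is
[[2, 0, 0, 0, -1, -1, 0], [0, 2, -1, 0, -1, 0, 0], [0, -1, 2, 0, 0, 0, 0], [0, 0, 0, 2, 0, -1, -1], [-1, -1, 0, 0, 2, 0, 0], [-1, 0, 0, -1, 0, 2, 0], [0, 0, 0, -1, 0, 0, 2]].
All simple roots have the same length, so the diagram is simply laced. The associated Dynkin diagram is a chain of 7 nodes with single edges (A_7), so the type is A_7 (the algebra sl(8)).

A7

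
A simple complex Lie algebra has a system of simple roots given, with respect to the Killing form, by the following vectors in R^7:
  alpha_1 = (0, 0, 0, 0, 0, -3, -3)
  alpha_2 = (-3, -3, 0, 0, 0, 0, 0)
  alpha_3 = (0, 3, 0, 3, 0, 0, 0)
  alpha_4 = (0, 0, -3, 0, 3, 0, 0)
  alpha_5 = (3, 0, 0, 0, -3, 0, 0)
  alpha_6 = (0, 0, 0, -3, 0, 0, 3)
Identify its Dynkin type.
Compute the Cartan integers a_ij = 2(alpha_i, alpha_j)/(alpha_j, alpha_j); the resulting 6x6 Cartan matrix is
[[2, 0, 0, 0, 0, -1], [0, 2, -1, 0, -1, 0], [0, -1, 2, 0, 0, -1], [0, 0, 0, 2, -1, 0], [0, -1, 0, -1, 2, 0], [-1, 0, -1, 0, 0, 2]].
All simple roots have the same length, so the diagram is simply laced. The associated Dynkin diagram is a chain of 6 nodes with single edges (A_6), so the type is A_6 (the algebra sl(7)).

A_6 (sl(7))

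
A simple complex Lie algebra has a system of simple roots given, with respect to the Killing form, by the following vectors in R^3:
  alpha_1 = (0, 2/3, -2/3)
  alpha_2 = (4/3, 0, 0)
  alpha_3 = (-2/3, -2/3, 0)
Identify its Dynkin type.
Compute the Cartan integers a_ij = 2(alpha_i, alpha_j)/(alpha_j, alpha_j); the resulting 3x3 Cartan matrix is
[[2, 0, -1], [0, 2, -2], [-1, -1, 2]].
The roots have two lengths (squared-length ratio 2:1); the short ones are alpha_{1,3}. The associated Dynkin diagram is a chain of 3 nodes with a double edge at one end; the terminal node there is the unique long simple root (C_3), so the type is C_3 (the algebra sp(6)).

C3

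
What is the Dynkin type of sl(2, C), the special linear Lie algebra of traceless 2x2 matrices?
A_1 (sl(2))

This is sl(2), which has dimension 2^2 - 1 = 3 and rank 2 - 1 = 1 (a Cartan subalgebra is the diagonal traceless matrices). In the classification of classical Lie algebras, the special linear algebra sl(n+1) has type A_n; here n = 1, so the Dynkin diagram is a chain of 1 nodes with single edges (A_1). Hence the type is A_1.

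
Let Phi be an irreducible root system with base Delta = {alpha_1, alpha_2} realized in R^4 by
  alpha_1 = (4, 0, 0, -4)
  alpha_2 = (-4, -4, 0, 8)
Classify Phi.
Compute the Cartan integers a_ij = 2(alpha_i, alpha_j)/(alpha_j, alpha_j); the resulting 2x2 Cartan matrix is
[[2, -1], [-3, 2]].
The roots have two lengths (squared-length ratio 3:1); the short ones are alpha_{1}. The associated Dynkin diagram is two nodes joined by a triple edge (G_2), so the type is G_2.

G_2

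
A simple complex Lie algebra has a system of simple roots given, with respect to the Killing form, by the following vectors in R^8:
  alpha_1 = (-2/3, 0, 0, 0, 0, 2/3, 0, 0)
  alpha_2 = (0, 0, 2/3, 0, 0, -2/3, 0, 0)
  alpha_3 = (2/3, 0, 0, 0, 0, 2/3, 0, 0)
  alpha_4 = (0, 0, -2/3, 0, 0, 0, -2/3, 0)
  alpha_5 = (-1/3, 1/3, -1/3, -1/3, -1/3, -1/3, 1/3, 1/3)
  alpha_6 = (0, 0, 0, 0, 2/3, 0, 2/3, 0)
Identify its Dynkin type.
Compute the Cartan integers a_ij = 2(alpha_i, alpha_j)/(alpha_j, alpha_j); the resulting 6x6 Cartan matrix is
[[2, -1, 0, 0, 0, 0], [-1, 2, -1, -1, 0, 0], [0, -1, 2, 0, -1, 0], [0, -1, 0, 2, 0, -1], [0, 0, -1, 0, 2, 0], [0, 0, 0, -1, 0, 2]].
All simple roots have the same length, so the diagram is simply laced. The associated Dynkin diagram is a chain of 5 nodes with one extra node attached to the third node from one end (E_6), so the type is E_6.

E_6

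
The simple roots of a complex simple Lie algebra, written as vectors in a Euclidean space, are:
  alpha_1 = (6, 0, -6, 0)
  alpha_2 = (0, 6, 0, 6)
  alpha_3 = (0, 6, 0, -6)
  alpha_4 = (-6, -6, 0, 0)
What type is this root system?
Compute the Cartan integers a_ij = 2(alpha_i, alpha_j)/(alpha_j, alpha_j); the resulting 4x4 Cartan matrix is
[[2, 0, 0, -1], [0, 2, 0, -1], [0, 0, 2, -1], [-1, -1, -1, 2]].
All simple roots have the same length, so the diagram is simply laced. The associated Dynkin diagram is a chain of 2 nodes with a fork of two nodes at one end (D_4), so the type is D_4 (the algebra so(8)).

type D_4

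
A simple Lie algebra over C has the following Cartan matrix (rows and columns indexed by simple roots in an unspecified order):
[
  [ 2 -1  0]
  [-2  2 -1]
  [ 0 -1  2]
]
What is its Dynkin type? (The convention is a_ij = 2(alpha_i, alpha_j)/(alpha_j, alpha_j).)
The matrix has rank 3 with 2's on the diagonal. Reading the off-diagonal entries as Dynkin edges (a single edge where a_ij = a_ji = -1; a double or triple edge where a_ij * a_ji = 2 or 3), the diagram is a chain of 3 nodes with a double edge at one end; the terminal node there is the unique short simple root (B_3). One simple-root ordering that puts it in standard form is (alpha_3, alpha_2, alpha_1). So the algebra is type B_3, i.e. so(7).

B3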